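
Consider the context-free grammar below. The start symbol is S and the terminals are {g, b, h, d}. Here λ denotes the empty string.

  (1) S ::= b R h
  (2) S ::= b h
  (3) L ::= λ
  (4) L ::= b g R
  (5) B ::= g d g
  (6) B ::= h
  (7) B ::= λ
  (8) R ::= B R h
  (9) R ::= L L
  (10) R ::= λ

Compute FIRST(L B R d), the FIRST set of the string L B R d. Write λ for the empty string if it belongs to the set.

{b, d, g, h}

FIRST(S) = {b}
FIRST(L) = {λ, b}
FIRST(B) = {λ, g, h}
FIRST(R) = {λ, b, g, h}  (via B R h, L L)
FIRST(L B R d): take FIRST of each symbol in turn, carrying on past any symbol whose FIRST contains λ; result {b, d, g, h}.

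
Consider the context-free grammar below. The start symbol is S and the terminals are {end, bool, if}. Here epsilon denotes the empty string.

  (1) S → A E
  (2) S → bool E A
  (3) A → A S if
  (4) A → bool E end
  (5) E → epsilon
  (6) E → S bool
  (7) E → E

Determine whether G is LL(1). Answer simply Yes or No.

FIRST(S) = {bool}
FIRST(A) = {bool}
FIRST(E) = {epsilon, bool}
FOLLOW(S) = {$, bool, if}
FOLLOW(A) = {$, bool, if}
FOLLOW(E) = {$, bool, end, if}
Cell M[A, bool] receives both A → A S if and A → bool E end — the grammar is not LL(1).

No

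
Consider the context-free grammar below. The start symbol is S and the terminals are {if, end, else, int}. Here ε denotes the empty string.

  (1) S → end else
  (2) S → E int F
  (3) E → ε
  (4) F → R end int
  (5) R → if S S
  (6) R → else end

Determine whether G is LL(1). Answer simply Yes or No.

FIRST(S) = {end, int}
FIRST(E) = {ε}
FIRST(F) = {else, if}
FIRST(R) = {else, if}
FOLLOW(S) = {$, end, int}
FOLLOW(E) = {int}
FOLLOW(F) = {$, end, int}
FOLLOW(R) = {end}
Each cell of M receives at most one production.

Yes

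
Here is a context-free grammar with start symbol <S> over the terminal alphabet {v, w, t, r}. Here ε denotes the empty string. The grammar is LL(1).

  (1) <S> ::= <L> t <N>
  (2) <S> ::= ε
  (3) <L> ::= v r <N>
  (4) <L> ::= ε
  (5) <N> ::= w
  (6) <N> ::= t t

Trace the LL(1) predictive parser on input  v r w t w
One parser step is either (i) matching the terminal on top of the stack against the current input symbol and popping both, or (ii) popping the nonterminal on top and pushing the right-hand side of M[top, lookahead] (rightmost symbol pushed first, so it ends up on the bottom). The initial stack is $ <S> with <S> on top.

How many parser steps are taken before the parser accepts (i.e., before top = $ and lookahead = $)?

9

     Stack            Input        Action
  1  $ <S>            v r w t w $  expand <S> ::= <L> t <N>
  2  $ <N> t <L>      v r w t w $  expand <L> ::= v r <N>
  3  $ <N> t <N> r v  v r w t w $  match v
  4  $ <N> t <N> r    r w t w $    match r
  5  $ <N> t <N>      w t w $      expand <N> ::= w
  6  $ <N> t w        w t w $      match w
  7  $ <N> t          t w $        match t
  8  $ <N>            w $          expand <N> ::= w
  9  $ w              w $          match w
Accept reached after 9 steps.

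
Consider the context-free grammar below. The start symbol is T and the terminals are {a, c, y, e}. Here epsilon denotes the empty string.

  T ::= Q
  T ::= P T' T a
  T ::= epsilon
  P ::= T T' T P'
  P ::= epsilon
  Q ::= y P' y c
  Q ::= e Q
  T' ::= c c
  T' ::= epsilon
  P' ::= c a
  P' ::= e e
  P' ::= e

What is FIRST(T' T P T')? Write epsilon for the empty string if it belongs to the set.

{epsilon, a, c, e, y}

FIRST(Q) = {e, y}
FIRST(T') = {epsilon, c}
FIRST(P') = {c, e}
FIRST(T) = {epsilon, a, c, e, y}  (via Q, P T' T a)
FIRST(P) = {epsilon, a, c, e, y}  (via T T' T P')
FIRST(T' T P T'): take FIRST of each symbol in turn, carrying on past any symbol whose FIRST contains epsilon; result {epsilon, a, c, e, y}.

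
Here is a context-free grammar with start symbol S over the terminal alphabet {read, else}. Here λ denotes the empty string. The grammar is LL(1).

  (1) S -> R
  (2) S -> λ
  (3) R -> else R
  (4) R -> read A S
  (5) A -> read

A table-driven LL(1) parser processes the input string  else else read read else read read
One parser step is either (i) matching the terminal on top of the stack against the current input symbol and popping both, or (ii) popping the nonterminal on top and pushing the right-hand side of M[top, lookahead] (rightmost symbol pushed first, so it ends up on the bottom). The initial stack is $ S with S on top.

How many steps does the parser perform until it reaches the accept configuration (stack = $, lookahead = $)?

step 1: stack=$ S  input=else else read read else read read $  — expand S -> R
step 2: stack=$ R  input=else else read read else read read $  — expand R -> else R
step 3: stack=$ R else  input=else else read read else read read $  — match else
step 4: stack=$ R  input=else read read else read read $  — expand R -> else R
step 5: stack=$ R else  input=else read read else read read $  — match else
step 6: stack=$ R  input=read read else read read $  — expand R -> read A S
step 7: stack=$ S A read  input=read read else read read $  — match read
step 8: stack=$ S A  input=read else read read $  — expand A -> read
step 9: stack=$ S read  input=read else read read $  — match read
step 10: stack=$ S  input=else read read $  — expand S -> R
step 11: stack=$ R  input=else read read $  — expand R -> else R
step 12: stack=$ R else  input=else read read $  — match else
step 13: stack=$ R  input=read read $  — expand R -> read A S
step 14: stack=$ S A read  input=read read $  — match read
step 15: stack=$ S A  input=read $  — expand A -> read
step 16: stack=$ S read  input=read $  — match read
step 17: stack=$ S  input=$  — expand S -> λ
Accept reached after 17 steps.

17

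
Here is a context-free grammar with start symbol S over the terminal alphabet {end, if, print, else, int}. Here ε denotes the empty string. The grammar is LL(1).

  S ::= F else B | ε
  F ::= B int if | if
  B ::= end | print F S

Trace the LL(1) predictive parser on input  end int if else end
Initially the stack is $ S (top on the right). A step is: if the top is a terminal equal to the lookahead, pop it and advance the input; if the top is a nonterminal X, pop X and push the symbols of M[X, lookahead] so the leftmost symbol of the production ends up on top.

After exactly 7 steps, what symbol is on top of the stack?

step 1: stack=$ S  input=end int if else end $  — expand S ::= F else B
step 2: stack=$ B else F  input=end int if else end $  — expand F ::= B int if
step 3: stack=$ B else if int B  input=end int if else end $  — expand B ::= end
step 4: stack=$ B else if int end  input=end int if else end $  — match end
step 5: stack=$ B else if int  input=int if else end $  — match int
step 6: stack=$ B else if  input=if else end $  — match if
step 7: stack=$ B else  input=else end $  — match else
Stack after step 7: $ B (top = B).

B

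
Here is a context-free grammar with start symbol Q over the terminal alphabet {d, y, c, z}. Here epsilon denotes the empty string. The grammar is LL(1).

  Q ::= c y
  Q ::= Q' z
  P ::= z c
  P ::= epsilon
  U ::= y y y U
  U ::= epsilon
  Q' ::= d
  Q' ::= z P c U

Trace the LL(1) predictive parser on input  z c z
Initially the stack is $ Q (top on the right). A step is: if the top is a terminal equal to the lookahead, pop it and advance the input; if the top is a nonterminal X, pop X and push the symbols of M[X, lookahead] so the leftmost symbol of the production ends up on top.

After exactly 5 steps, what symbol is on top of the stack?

     Stack        Input    Action
  1  $ Q          z c z $  expand Q ::= Q' z
  2  $ z Q'       z c z $  expand Q' ::= z P c U
  3  $ z U c P z  z c z $  match z
  4  $ z U c P    c z $    expand P ::= epsilon
  5  $ z U c      c z $    match c
Stack after step 5: $ z U (top = U).

U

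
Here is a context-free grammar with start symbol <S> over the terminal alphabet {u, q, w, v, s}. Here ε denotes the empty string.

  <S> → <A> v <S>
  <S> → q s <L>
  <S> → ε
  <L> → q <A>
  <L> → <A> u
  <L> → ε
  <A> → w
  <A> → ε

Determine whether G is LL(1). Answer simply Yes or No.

FIRST(<S>) = {ε, q, v, w}
FIRST(<L>) = {ε, q, u, w}
FIRST(<A>) = {ε, w}
FOLLOW(<S>) = {$}
FOLLOW(<L>) = {$}
FOLLOW(<A>) = {$, u, v}
Each cell of M receives at most one production.

Yes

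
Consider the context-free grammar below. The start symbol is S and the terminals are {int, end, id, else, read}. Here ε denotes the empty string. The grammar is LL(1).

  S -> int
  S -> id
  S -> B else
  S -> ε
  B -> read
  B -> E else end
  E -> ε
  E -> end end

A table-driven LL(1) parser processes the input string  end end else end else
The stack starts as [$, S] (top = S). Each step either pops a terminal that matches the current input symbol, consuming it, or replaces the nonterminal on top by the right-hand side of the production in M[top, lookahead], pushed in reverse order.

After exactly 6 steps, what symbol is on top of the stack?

end

step 1: stack=$ S  input=end end else end else $  — expand S -> B else
step 2: stack=$ else B  input=end end else end else $  — expand B -> E else end
step 3: stack=$ else end else E  input=end end else end else $  — expand E -> end end
step 4: stack=$ else end else end end  input=end end else end else $  — match end
step 5: stack=$ else end else end  input=end else end else $  — match end
step 6: stack=$ else end else  input=else end else $  — match else
Stack after step 6: $ else end (top = end).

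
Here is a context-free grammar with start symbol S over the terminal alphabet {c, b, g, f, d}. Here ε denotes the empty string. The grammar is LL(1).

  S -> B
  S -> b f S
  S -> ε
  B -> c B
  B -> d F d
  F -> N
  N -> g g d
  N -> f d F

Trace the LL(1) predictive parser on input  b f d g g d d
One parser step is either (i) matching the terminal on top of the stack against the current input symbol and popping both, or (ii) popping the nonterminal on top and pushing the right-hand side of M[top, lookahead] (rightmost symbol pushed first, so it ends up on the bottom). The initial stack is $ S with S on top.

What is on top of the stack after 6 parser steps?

F

     Stack    Input            Action
  1  $ S      b f d g g d d $  expand S -> b f S
  2  $ S f b  b f d g g d d $  match b
  3  $ S f    f d g g d d $    match f
  4  $ S      d g g d d $      expand S -> B
  5  $ B      d g g d d $      expand B -> d F d
  6  $ d F d  d g g d d $      match d
Stack after step 6: $ d F (top = F).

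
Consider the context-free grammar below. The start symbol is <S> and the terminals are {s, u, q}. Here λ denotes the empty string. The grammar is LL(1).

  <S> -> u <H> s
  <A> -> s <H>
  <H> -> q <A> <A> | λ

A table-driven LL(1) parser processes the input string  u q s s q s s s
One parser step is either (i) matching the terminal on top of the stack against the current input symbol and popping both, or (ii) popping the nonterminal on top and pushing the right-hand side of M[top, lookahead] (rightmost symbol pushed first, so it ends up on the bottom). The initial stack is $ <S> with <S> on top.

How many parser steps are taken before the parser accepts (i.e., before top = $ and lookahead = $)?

      Stack          Input              Action
   1  $ <S>          u q s s q s s s $  expand <S> -> u <H> s
   2  $ s <H> u      u q s s q s s s $  match u
   3  $ s <H>        q s s q s s s $    expand <H> -> q <A> <A>
   4  $ s <A> <A> q  q s s q s s s $    match q
   5  $ s <A> <A>    s s q s s s $      expand <A> -> s <H>
   6  $ s <A> <H> s  s s q s s s $      match s
   7  $ s <A> <H>    s q s s s $        expand <H> -> λ
   8  $ s <A>        s q s s s $        expand <A> -> s <H>
   9  $ s <H> s      s q s s s $        match s
  10  $ s <H>        q s s s $          expand <H> -> q <A> <A>
  11  $ s <A> <A> q  q s s s $          match q
  12  $ s <A> <A>    s s s $            expand <A> -> s <H>
  13  $ s <A> <H> s  s s s $            match s
  14  $ s <A> <H>    s s $              expand <H> -> λ
  15  $ s <A>        s s $              expand <A> -> s <H>
  16  $ s <H> s      s s $              match s
  17  $ s <H>        s $                expand <H> -> λ
  18  $ s            s $                match s
Accept reached after 18 steps.

18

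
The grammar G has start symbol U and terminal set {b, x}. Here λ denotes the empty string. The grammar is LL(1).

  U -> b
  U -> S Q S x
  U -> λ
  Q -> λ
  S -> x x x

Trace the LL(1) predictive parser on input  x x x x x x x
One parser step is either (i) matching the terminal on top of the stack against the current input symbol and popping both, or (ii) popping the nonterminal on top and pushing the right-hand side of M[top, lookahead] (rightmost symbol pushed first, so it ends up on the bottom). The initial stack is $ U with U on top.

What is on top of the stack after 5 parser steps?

step 1: stack=$ U  input=x x x x x x x $  — expand U -> S Q S x
step 2: stack=$ x S Q S  input=x x x x x x x $  — expand S -> x x x
step 3: stack=$ x S Q x x x  input=x x x x x x x $  — match x
step 4: stack=$ x S Q x x  input=x x x x x x $  — match x
step 5: stack=$ x S Q x  input=x x x x x $  — match x
Stack after step 5: $ x S Q (top = Q).

Q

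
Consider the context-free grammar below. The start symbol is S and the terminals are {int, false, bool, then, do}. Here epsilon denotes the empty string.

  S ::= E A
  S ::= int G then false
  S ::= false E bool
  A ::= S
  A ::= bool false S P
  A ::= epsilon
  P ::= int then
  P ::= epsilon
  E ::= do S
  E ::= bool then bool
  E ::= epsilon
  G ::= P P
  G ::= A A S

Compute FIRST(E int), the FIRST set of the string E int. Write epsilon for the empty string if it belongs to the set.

{bool, do, int}

FIRST(P): from P::=int then we get {int}; from P::=epsilon we get {epsilon}. So FIRST(P) = {epsilon, int}.
FIRST(E): from E::=do S we get {do}; from E::=bool then bool we get {bool}; from E::=epsilon we get {epsilon}. So FIRST(E) = {epsilon, bool, do}.
FIRST(S): from S::=E A we get {epsilon, bool, do, false, int}; from S::=int G then false we get {int}; from S::=false E bool we get {false}. So FIRST(S) = {epsilon, bool, do, false, int}.
FIRST(A): from A::=S we get {epsilon, bool, do, false, int}; from A::=bool false S P we get {bool}; from A::=epsilon we get {epsilon}. So FIRST(A) = {epsilon, bool, do, false, int}.
FIRST(G): from G::=P P we get {epsilon, int}; from G::=A A S we get {epsilon, bool, do, false, int}. So FIRST(G) = {epsilon, bool, do, false, int}.
FIRST(E int): take FIRST of each symbol in turn, carrying on past any symbol whose FIRST contains epsilon; result {bool, do, int}.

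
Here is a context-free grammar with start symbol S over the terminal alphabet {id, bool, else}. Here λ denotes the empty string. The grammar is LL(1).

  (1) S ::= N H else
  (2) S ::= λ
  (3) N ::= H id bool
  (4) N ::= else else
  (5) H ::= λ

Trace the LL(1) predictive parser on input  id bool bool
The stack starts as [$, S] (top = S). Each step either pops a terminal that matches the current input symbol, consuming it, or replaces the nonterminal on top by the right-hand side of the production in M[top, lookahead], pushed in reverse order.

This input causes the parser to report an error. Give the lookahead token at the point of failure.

bool

     Stack               Input           Action
  1  $ S                 id bool bool $  expand S ::= N H else
  2  $ else H N          id bool bool $  expand N ::= H id bool
  3  $ else H bool id H  id bool bool $  expand H ::= λ
  4  $ else H bool id    id bool bool $  match id
  5  $ else H bool       bool bool $     match bool
  6  $ else H            bool $          error: M[H, bool] is empty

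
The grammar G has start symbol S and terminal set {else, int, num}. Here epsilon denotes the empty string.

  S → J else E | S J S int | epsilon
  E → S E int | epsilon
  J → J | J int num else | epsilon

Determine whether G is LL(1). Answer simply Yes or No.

No

FIRST(S) = {epsilon, else, int}
FIRST(E) = {epsilon, else, int}
FIRST(J) = {epsilon, int}
FOLLOW(S) = {$, else, int}
FOLLOW(E) = {$, else, int}
FOLLOW(J) = {else, int}
Cell M[E, else] receives both E → S E int and E → epsilon — the grammar is not LL(1).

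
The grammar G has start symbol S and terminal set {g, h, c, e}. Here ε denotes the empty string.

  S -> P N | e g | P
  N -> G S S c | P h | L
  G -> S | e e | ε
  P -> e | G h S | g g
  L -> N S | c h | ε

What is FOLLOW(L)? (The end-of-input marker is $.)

{$, c, e, g, h}

FIRST(S): from S->P N we get {e, g, h}; from S->e g we get {e}; from S->P we get {e, g, h}. So FIRST(S) = {e, g, h}.
FIRST(G): from G->S we get {e, g, h}; from G->e e we get {e}; from G->ε we get {ε}. So FIRST(G) = {ε, e, g, h}.
FIRST(P): from P->e we get {e}; from P->G h S we get {e, g, h}; from P->g g we get {g}. So FIRST(P) = {e, g, h}.
FIRST(N): from N->G S S c we get {e, g, h}; from N->P h we get {e, g, h}; from N->L we get {ε, c, e, g, h}. So FIRST(N) = {ε, c, e, g, h}.
FIRST(L): from L->N S we get {c, e, g, h}; from L->c h we get {c}; from L->ε we get {ε}. So FIRST(L) = {ε, c, e, g, h}.
FOLLOW(S) includes $ since S is the start symbol.
FOLLOW(G): in N->G S S c, G is followed by S S c with FIRST {e, g, h}; in P->G h S, G is followed by h S with FIRST {h}. Thus FOLLOW(G) = {e, g, h}.
FOLLOW(S): in N->G S S c (occurrence 1), S is followed by S c with FIRST {e, g, h}; in N->G S S c (occurrence 2), S is followed by c with FIRST {c}; in G->S, the suffix after S is empty, so FOLLOW(S) ⊇ FOLLOW(G) = {e, g, h}; in P->G h S, the suffix after S is empty, so FOLLOW(S) ⊇ FOLLOW(P) = {$, c, e, g, h}; in L->N S, the suffix after S is empty, so FOLLOW(S) ⊇ FOLLOW(L) = {$, c, e, g, h}. Thus FOLLOW(S) = {$, c, e, g, h}.
FOLLOW(N): in S->P N, the suffix after N is empty, so FOLLOW(N) ⊇ FOLLOW(S) = {$, c, e, g, h}; in L->N S, N is followed by S with FIRST {e, g, h}. Thus FOLLOW(N) = {$, c, e, g, h}.
FOLLOW(P): in S->P N, P is followed by N with FIRST {ε, c, e, g, h}; in S->P N, the suffix after P is nullable, so FOLLOW(P) ⊇ FOLLOW(S) = {$, c, e, g, h}; in S->P, the suffix after P is empty, so FOLLOW(P) ⊇ FOLLOW(S) = {$, c, e, g, h}; in N->P h, P is followed by h with FIRST {h}. Thus FOLLOW(P) = {$, c, e, g, h}.
FOLLOW(L): in N->L, the suffix after L is empty, so FOLLOW(L) ⊇ FOLLOW(N) = {$, c, e, g, h}. Thus FOLLOW(L) = {$, c, e, g, h}.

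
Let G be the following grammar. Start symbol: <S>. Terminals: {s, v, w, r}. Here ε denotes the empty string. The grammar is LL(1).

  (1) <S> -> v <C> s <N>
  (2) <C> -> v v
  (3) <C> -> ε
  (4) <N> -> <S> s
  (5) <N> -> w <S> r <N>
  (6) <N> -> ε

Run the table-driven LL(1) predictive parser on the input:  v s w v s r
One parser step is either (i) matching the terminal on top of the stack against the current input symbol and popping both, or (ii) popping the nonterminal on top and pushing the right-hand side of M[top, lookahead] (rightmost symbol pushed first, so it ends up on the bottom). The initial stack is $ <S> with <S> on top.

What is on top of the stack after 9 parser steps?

step 1: stack=$ <S>  input=v s w v s r $  — expand <S> -> v <C> s <N>
step 2: stack=$ <N> s <C> v  input=v s w v s r $  — match v
step 3: stack=$ <N> s <C>  input=s w v s r $  — expand <C> -> ε
step 4: stack=$ <N> s  input=s w v s r $  — match s
step 5: stack=$ <N>  input=w v s r $  — expand <N> -> w <S> r <N>
step 6: stack=$ <N> r <S> w  input=w v s r $  — match w
step 7: stack=$ <N> r <S>  input=v s r $  — expand <S> -> v <C> s <N>
step 8: stack=$ <N> r <N> s <C> v  input=v s r $  — match v
step 9: stack=$ <N> r <N> s <C>  input=s r $  — expand <C> -> ε
Stack after step 9: $ <N> r <N> s (top = s).

s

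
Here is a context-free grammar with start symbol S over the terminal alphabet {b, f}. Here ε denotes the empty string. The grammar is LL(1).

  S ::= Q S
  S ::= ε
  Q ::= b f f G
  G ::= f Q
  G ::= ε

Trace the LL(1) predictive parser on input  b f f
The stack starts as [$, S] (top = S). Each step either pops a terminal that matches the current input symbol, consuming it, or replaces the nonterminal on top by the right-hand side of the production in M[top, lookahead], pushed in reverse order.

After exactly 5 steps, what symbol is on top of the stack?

     Stack        Input    Action
  1  $ S          b f f $  expand S ::= Q S
  2  $ S Q        b f f $  expand Q ::= b f f G
  3  $ S G f f b  b f f $  match b
  4  $ S G f f    f f $    match f
  5  $ S G f      f $      match f
Stack after step 5: $ S G (top = G).

G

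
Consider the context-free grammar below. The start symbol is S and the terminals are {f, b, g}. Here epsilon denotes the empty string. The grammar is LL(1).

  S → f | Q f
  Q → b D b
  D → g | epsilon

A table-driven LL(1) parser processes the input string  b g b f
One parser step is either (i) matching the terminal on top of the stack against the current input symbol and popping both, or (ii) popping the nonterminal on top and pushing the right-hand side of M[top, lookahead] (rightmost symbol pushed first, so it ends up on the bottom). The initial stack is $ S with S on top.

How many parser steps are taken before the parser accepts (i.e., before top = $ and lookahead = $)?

7

     Stack      Input      Action
  1  $ S        b g b f $  expand S → Q f
  2  $ f Q      b g b f $  expand Q → b D b
  3  $ f b D b  b g b f $  match b
  4  $ f b D    g b f $    expand D → g
  5  $ f b g    g b f $    match g
  6  $ f b      b f $      match b
  7  $ f        f $        match f
Accept reached after 7 steps.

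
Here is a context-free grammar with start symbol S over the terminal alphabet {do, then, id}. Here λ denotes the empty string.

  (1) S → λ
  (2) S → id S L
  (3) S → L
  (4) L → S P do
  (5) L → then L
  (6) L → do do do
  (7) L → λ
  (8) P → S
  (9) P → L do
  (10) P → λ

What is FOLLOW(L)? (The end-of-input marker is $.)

{$, do, id, then}

FIRST(S) = {λ, do, id, then}  (via L)
FIRST(L) = {λ, do, id, then}  (via S P do)
FIRST(P) = {λ, do, id, then}  (via S, L do)
FOLLOW(S) includes $ since S is the start symbol.
FOLLOW(P): in L→S P do, P is followed by do with FIRST {do}. Thus FOLLOW(P) = {do}.
FOLLOW(S): in S→id S L, S is followed by L with FIRST {λ, do, id, then}; in S→id S L, the suffix after S is nullable (adds nothing new); in L→S P do, S is followed by P do with FIRST {do, id, then}; in P→S, the suffix after S is empty, so FOLLOW(S) ⊇ FOLLOW(P) = {do}. Thus FOLLOW(S) = {$, do, id, then}.
FOLLOW(L): in S→id S L, the suffix after L is empty, so FOLLOW(L) ⊇ FOLLOW(S) = {$, do, id, then}; in S→L, the suffix after L is empty, so FOLLOW(L) ⊇ FOLLOW(S) = {$, do, id, then}; in L→then L, the suffix after L is empty (adds nothing new); in P→L do, L is followed by do with FIRST {do}. Thus FOLLOW(L) = {$, do, id, then}.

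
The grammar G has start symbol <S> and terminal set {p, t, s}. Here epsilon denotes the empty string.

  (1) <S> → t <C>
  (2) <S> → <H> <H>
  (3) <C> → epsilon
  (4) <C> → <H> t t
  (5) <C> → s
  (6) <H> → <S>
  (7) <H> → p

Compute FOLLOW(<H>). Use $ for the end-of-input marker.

FIRST(<S>): from <S>→t <C> we get {t}; from <S>→<H> <H> we get {p, t}. So FIRST(<S>) = {p, t}.
FIRST(<H>): from <H>→<S> we get {p, t}; from <H>→p we get {p}. So FIRST(<H>) = {p, t}.
FIRST(<C>): from <C>→epsilon we get {epsilon}; from <C>→<H> t t we get {p, t}; from <C>→s we get {s}. So FIRST(<C>) = {epsilon, p, s, t}.
FOLLOW(<S>) includes $ since <S> is the start symbol.
FOLLOW(<S>): in <H>→<S>, the suffix after <S> is empty, so FOLLOW(<S>) ⊇ FOLLOW(<H>) = {$, p, t}. Thus FOLLOW(<S>) = {$, p, t}.
FOLLOW(<C>): in <S>→t <C>, the suffix after <C> is empty, so FOLLOW(<C>) ⊇ FOLLOW(<S>) = {$, p, t}. Thus FOLLOW(<C>) = {$, p, t}.
FOLLOW(<H>): in <S>→<H> <H> (occurrence 1), <H> is followed by <H> with FIRST {p, t}; in <S>→<H> <H> (occurrence 2), the suffix after <H> is empty, so FOLLOW(<H>) ⊇ FOLLOW(<S>) = {$, p, t}; in <C>→<H> t t, <H> is followed by t t with FIRST {t}. Thus FOLLOW(<H>) = {$, p, t}.

{$, p, t}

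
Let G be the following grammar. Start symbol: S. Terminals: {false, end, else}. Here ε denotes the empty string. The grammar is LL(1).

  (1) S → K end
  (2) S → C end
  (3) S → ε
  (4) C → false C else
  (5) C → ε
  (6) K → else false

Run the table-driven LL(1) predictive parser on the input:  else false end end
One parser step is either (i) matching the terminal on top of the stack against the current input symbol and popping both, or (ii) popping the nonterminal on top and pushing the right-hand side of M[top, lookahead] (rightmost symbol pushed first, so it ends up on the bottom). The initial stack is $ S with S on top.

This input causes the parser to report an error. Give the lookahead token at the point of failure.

end

step 1: stack=$ S  input=else false end end $  — expand S → K end
step 2: stack=$ end K  input=else false end end $  — expand K → else false
step 3: stack=$ end false else  input=else false end end $  — match else
step 4: stack=$ end false  input=false end end $  — match false
step 5: stack=$ end  input=end end $  — match end
step 6: stack=$  input=end $  — error: stack empty but input remains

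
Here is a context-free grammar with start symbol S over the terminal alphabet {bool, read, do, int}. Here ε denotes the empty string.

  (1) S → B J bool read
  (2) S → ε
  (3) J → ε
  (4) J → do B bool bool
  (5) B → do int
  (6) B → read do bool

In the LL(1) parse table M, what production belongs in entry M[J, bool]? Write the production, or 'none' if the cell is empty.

J → ε

FIRST(J) = {ε, do}
FIRST(B) = {do, read}
FIRST(S) = {ε, do, read}  (via B J bool read)
FOLLOW(S) includes $ since S is the start symbol.
FOLLOW(J): in S→B J bool read, J is followed by bool read with FIRST {bool}. Thus FOLLOW(J) = {bool}.
For J → ε: FIRST(ε) = {ε}, so it goes in M[J, t] for t ∈ {}; since ε ∈ FIRST, also for every t ∈ FOLLOW(J) = {bool}.
For J → do B bool bool: FIRST(do B bool bool) = {do}, so it goes in M[J, t] for t ∈ {do}.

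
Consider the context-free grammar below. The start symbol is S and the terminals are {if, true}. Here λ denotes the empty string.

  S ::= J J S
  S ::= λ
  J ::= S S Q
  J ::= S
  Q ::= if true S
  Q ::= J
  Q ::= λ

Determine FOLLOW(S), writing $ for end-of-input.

FIRST(S): from S::=J J S we get {λ, if}; from S::=λ we get {λ}. So FIRST(S) = {λ, if}.
FIRST(J): from J::=S S Q we get {λ, if}; from J::=S we get {λ, if}. So FIRST(J) = {λ, if}.
FIRST(Q): from Q::=if true S we get {if}; from Q::=J we get {λ, if}; from Q::=λ we get {λ}. So FIRST(Q) = {λ, if}.
FOLLOW(S) includes $ since S is the start symbol.
FOLLOW(S): in S::=J J S, the suffix after S is empty (adds nothing new); in J::=S S Q (occurrence 1), S is followed by S Q with FIRST {λ, if}; in J::=S S Q (occurrence 1), the suffix after S is nullable, so FOLLOW(S) ⊇ FOLLOW(J) = {$, if}; in J::=S S Q (occurrence 2), S is followed by Q with FIRST {λ, if}; in J::=S S Q (occurrence 2), the suffix after S is nullable, so FOLLOW(S) ⊇ FOLLOW(J) = {$, if}; in J::=S, the suffix after S is empty, so FOLLOW(S) ⊇ FOLLOW(J) = {$, if}; in Q::=if true S, the suffix after S is empty, so FOLLOW(S) ⊇ FOLLOW(Q) = {$, if}. Thus FOLLOW(S) = {$, if}.
FOLLOW(J): in S::=J J S (occurrence 1), J is followed by J S with FIRST {λ, if}; in S::=J J S (occurrence 1), the suffix after J is nullable, so FOLLOW(J) ⊇ FOLLOW(S) = {$, if}; in S::=J J S (occurrence 2), J is followed by S with FIRST {λ, if}; in S::=J J S (occurrence 2), the suffix after J is nullable, so FOLLOW(J) ⊇ FOLLOW(S) = {$, if}; in Q::=J, the suffix after J is empty, so FOLLOW(J) ⊇ FOLLOW(Q) = {$, if}. Thus FOLLOW(J) = {$, if}.
FOLLOW(Q): in J::=S S Q, the suffix after Q is empty, so FOLLOW(Q) ⊇ FOLLOW(J) = {$, if}. Thus FOLLOW(Q) = {$, if}.

{$, if}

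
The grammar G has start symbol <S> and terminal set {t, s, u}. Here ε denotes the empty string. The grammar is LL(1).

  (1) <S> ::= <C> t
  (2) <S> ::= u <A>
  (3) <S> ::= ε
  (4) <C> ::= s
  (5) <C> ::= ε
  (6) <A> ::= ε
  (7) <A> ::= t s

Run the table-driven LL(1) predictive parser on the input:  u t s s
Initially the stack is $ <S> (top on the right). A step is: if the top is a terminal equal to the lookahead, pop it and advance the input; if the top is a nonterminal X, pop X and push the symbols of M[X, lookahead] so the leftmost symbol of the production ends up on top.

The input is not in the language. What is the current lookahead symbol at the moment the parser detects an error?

s

     Stack    Input      Action
  1  $ <S>    u t s s $  expand <S> ::= u <A>
  2  $ <A> u  u t s s $  match u
  3  $ <A>    t s s $    expand <A> ::= t s
  4  $ s t    t s s $    match t
  5  $ s      s s $      match s
  6  $        s $        error: stack empty but input remains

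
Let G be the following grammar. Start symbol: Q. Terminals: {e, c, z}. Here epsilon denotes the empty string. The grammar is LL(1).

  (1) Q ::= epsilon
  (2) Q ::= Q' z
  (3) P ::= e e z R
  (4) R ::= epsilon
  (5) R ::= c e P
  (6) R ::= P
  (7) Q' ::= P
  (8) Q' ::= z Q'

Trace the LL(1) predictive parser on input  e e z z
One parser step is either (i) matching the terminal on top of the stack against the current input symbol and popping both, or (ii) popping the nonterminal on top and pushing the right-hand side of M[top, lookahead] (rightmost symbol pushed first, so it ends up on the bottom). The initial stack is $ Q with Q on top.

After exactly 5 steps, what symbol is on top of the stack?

step 1: stack=$ Q  input=e e z z $  — expand Q ::= Q' z
step 2: stack=$ z Q'  input=e e z z $  — expand Q' ::= P
step 3: stack=$ z P  input=e e z z $  — expand P ::= e e z R
step 4: stack=$ z R z e e  input=e e z z $  — match e
step 5: stack=$ z R z e  input=e z z $  — match e
Stack after step 5: $ z R z (top = z).

z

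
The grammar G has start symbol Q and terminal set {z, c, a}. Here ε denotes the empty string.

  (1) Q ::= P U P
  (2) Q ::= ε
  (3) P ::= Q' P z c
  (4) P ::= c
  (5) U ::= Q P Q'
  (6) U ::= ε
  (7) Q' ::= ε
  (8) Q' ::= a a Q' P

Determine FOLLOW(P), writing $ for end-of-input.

FIRST(Q') = {ε, a}
FIRST(P) = {a, c}  (via Q' P z c)
FIRST(Q) = {ε, a, c}  (via P U P)
FIRST(U) = {ε, a, c}  (via Q P Q')
FOLLOW(Q) includes $ since Q is the start symbol.
FOLLOW(Q): in U::=Q P Q', Q is followed by P Q' with FIRST {a, c}. Thus FOLLOW(Q) = {$, a, c}.
FOLLOW(U): in Q::=P U P, U is followed by P with FIRST {a, c}. Thus FOLLOW(U) = {a, c}.
FOLLOW(Q'): in P::=Q' P z c, Q' is followed by P z c with FIRST {a, c}; in U::=Q P Q', the suffix after Q' is empty, so FOLLOW(Q') ⊇ FOLLOW(U) = {a, c}; in Q'::=a a Q' P, Q' is followed by P with FIRST {a, c}. Thus FOLLOW(Q') = {a, c}.
FOLLOW(P): in Q::=P U P (occurrence 1), P is followed by U P with FIRST {a, c}; in Q::=P U P (occurrence 2), the suffix after P is empty, so FOLLOW(P) ⊇ FOLLOW(Q) = {$, a, c}; in P::=Q' P z c, P is followed by z c with FIRST {z}; in U::=Q P Q', P is followed by Q' with FIRST {ε, a}; in U::=Q P Q', the suffix after P is nullable, so FOLLOW(P) ⊇ FOLLOW(U) = {a, c}; in Q'::=a a Q' P, the suffix after P is empty, so FOLLOW(P) ⊇ FOLLOW(Q') = {a, c}. Thus FOLLOW(P) = {$, a, c, z}.

{$, a, c, z}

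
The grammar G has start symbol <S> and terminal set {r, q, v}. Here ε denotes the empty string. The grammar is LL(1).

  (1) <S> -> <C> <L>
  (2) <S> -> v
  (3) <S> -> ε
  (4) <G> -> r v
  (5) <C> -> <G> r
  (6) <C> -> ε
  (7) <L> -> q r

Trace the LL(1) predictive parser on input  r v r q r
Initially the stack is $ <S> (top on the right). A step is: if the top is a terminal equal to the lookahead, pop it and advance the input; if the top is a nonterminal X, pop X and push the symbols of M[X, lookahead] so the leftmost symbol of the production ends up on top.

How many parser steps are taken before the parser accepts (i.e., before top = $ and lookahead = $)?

     Stack        Input        Action
  1  $ <S>        r v r q r $  expand <S> -> <C> <L>
  2  $ <L> <C>    r v r q r $  expand <C> -> <G> r
  3  $ <L> r <G>  r v r q r $  expand <G> -> r v
  4  $ <L> r v r  r v r q r $  match r
  5  $ <L> r v    v r q r $    match v
  6  $ <L> r      r q r $      match r
  7  $ <L>        q r $        expand <L> -> q r
  8  $ r q        q r $        match q
  9  $ r          r $          match r
Accept reached after 9 steps.

9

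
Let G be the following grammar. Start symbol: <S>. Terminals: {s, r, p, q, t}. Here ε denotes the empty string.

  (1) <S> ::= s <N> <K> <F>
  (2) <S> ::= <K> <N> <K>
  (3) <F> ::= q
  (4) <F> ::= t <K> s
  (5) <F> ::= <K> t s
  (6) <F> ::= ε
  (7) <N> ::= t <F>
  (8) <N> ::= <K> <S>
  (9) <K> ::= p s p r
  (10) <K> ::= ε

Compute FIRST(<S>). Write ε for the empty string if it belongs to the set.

FIRST(<K>) = {ε, p}
FIRST(<F>) = {ε, p, q, t}  (via <K> t s)
FIRST(<S>) = {p, s, t}  (via <K> <N> <K>)
FIRST(<N>) = {p, s, t}  (via <K> <S>)

{p, s, t}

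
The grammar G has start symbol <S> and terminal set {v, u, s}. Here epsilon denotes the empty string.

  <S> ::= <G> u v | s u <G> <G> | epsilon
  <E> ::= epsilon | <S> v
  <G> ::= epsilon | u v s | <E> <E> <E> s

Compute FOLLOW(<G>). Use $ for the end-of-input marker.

FIRST(<S>): from <S>::=<G> u v we get {s, u, v}; from <S>::=s u <G> <G> we get {s}; from <S>::=epsilon we get {epsilon}. So FIRST(<S>) = {epsilon, s, u, v}.
FIRST(<E>): from <E>::=epsilon we get {epsilon}; from <E>::=<S> v we get {s, u, v}. So FIRST(<E>) = {epsilon, s, u, v}.
FIRST(<G>): from <G>::=epsilon we get {epsilon}; from <G>::=u v s we get {u}; from <G>::=<E> <E> <E> s we get {s, u, v}. So FIRST(<G>) = {epsilon, s, u, v}.
FOLLOW(<S>) includes $ since <S> is the start symbol.
FOLLOW(<S>): in <E>::=<S> v, <S> is followed by v with FIRST {v}. Thus FOLLOW(<S>) = {$, v}.
FOLLOW(<E>): in <G>::=<E> <E> <E> s (occurrence 1), <E> is followed by <E> <E> s with FIRST {s, u, v}; in <G>::=<E> <E> <E> s (occurrence 2), <E> is followed by <E> s with FIRST {s, u, v}; in <G>::=<E> <E> <E> s (occurrence 3), <E> is followed by s with FIRST {s}. Thus FOLLOW(<E>) = {s, u, v}.
FOLLOW(<G>): in <S>::=<G> u v, <G> is followed by u v with FIRST {u}; in <S>::=s u <G> <G> (occurrence 1), <G> is followed by <G> with FIRST {epsilon, s, u, v}; in <S>::=s u <G> <G> (occurrence 1), the suffix after <G> is nullable, so FOLLOW(<G>) ⊇ FOLLOW(<S>) = {$, v}; in <S>::=s u <G> <G> (occurrence 2), the suffix after <G> is empty, so FOLLOW(<G>) ⊇ FOLLOW(<S>) = {$, v}. Thus FOLLOW(<G>) = {$, s, u, v}.

{$, s, u, v}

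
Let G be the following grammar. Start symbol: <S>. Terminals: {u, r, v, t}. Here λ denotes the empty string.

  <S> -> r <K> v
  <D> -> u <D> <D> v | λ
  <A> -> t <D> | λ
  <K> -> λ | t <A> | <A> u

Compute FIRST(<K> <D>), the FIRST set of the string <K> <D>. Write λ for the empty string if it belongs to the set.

{λ, t, u}

FIRST(<S>) = {r}
FIRST(<D>) = {λ, u}
FIRST(<A>) = {λ, t}
FIRST(<K>) = {λ, t, u}  (via <A> u)
FIRST(<K> <D>): take FIRST of each symbol in turn, carrying on past any symbol whose FIRST contains λ; result {λ, t, u}.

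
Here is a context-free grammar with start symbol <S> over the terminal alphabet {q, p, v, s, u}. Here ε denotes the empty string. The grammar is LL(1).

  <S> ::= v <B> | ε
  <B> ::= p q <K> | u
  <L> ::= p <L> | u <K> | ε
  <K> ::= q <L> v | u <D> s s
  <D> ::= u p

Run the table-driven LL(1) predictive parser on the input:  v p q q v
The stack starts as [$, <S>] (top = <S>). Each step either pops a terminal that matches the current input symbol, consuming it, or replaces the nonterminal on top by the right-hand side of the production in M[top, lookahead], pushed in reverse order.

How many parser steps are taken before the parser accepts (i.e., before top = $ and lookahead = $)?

9

step 1: stack=$ <S>  input=v p q q v $  — expand <S> ::= v <B>
step 2: stack=$ <B> v  input=v p q q v $  — match v
step 3: stack=$ <B>  input=p q q v $  — expand <B> ::= p q <K>
step 4: stack=$ <K> q p  input=p q q v $  — match p
step 5: stack=$ <K> q  input=q q v $  — match q
step 6: stack=$ <K>  input=q v $  — expand <K> ::= q <L> v
step 7: stack=$ v <L> q  input=q v $  — match q
step 8: stack=$ v <L>  input=v $  — expand <L> ::= ε
step 9: stack=$ v  input=v $  — match v
Accept reached after 9 steps.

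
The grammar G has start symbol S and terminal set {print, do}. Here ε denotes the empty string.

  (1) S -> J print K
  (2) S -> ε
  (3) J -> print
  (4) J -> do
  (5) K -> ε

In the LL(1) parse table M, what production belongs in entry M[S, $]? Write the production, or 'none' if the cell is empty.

FIRST(J) = {do, print}
FIRST(K) = {ε}
FIRST(S) = {ε, do, print}  (via J print K)
FOLLOW(S) includes $ since S is the start symbol.
FOLLOW(S): S appears on no right-hand side. Thus FOLLOW(S) = {$}.
For S -> J print K: FIRST(J print K) = {do, print}, so it goes in M[S, t] for t ∈ {do, print}.
For S -> ε: FIRST(ε) = {ε}, so it goes in M[S, t] for t ∈ {}; since ε ∈ FIRST, also for every t ∈ FOLLOW(S) = {$}.

S -> ε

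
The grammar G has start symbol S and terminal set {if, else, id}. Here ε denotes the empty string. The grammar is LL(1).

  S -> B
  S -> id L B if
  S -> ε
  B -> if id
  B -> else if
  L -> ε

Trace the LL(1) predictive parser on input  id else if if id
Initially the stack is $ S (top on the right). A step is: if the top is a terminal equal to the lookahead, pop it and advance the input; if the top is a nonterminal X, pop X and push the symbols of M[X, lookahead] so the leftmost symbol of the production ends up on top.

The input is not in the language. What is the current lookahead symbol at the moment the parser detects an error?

     Stack         Input               Action
  1  $ S           id else if if id $  expand S -> id L B if
  2  $ if B L id   id else if if id $  match id
  3  $ if B L      else if if id $     expand L -> ε
  4  $ if B        else if if id $     expand B -> else if
  5  $ if if else  else if if id $     match else
  6  $ if if       if if id $          match if
  7  $ if          if id $             match if
  8  $             id $                error: stack empty but input remains

id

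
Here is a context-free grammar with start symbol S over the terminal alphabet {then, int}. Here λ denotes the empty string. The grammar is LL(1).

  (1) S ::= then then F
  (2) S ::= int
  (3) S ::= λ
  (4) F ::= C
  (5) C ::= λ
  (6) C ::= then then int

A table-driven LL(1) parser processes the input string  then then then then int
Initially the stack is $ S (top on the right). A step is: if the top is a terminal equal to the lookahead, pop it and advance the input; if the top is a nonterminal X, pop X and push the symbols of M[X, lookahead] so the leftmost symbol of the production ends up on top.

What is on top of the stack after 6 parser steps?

     Stack            Input                      Action
  1  $ S              then then then then int $  expand S ::= then then F
  2  $ F then then    then then then then int $  match then
  3  $ F then         then then then int $       match then
  4  $ F              then then int $            expand F ::= C
  5  $ C              then then int $            expand C ::= then then int
  6  $ int then then  then then int $            match then
Stack after step 6: $ int then (top = then).

then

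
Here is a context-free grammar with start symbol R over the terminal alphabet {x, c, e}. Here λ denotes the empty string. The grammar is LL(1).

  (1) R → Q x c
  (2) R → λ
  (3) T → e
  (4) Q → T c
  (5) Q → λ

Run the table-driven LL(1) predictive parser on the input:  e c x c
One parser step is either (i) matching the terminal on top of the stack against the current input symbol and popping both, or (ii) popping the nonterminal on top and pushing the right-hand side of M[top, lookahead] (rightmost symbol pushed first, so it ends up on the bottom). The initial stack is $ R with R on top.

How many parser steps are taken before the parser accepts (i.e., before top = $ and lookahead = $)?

step 1: stack=$ R  input=e c x c $  — expand R → Q x c
step 2: stack=$ c x Q  input=e c x c $  — expand Q → T c
step 3: stack=$ c x c T  input=e c x c $  — expand T → e
step 4: stack=$ c x c e  input=e c x c $  — match e
step 5: stack=$ c x c  input=c x c $  — match c
step 6: stack=$ c x  input=x c $  — match x
step 7: stack=$ c  input=c $  — match c
Accept reached after 7 steps.

7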